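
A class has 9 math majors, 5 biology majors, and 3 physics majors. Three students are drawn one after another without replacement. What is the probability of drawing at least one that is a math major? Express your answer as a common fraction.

P(no math majors) = 8/17 × 7/16 × 6/15 = 336/4080 = 7/85.
P(at least one) = 1 − 7/85 = 78/85.

78/85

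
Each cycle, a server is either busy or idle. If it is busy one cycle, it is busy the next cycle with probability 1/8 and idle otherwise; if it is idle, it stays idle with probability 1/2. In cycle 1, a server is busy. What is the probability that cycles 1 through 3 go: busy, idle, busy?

Cycle 1 is given. For each transition, use the conditional probability from the current state:
P(idle | busy) = 7/8; P(busy | idle) = 1/2.
P = 7/8 × 1/2 = 7/16.

7/16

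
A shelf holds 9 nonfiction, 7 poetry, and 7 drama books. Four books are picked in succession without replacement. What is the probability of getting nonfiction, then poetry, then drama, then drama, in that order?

Multiply the probability of each draw given the previous ones:
P = 9/23 × 7/22 × 7/21 × 6/20 = 2646/212520 = 63/5060.

63/5060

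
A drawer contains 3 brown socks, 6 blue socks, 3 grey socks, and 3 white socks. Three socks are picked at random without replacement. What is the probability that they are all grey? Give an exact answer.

P(every draw is grey) = 3/15 × 2/14 × 1/13 = 6/2730 = 1/455.

1/455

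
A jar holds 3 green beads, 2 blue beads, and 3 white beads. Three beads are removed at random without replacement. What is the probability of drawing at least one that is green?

P(no green) = 5/8 × 4/7 × 3/6 = 60/336 = 5/28.
P(at least one) = 1 − 5/28 = 23/28.

23/28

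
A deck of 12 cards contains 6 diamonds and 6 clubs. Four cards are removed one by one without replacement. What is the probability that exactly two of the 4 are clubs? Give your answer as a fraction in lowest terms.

5/11

One ordering (clubs drawn first) has probability 6/12 × 5/11 × 6/10 × 5/9 = 900/11880 = 5/66.
There are C(4,2) = 6 such orderings, each equally likely, so P = 6 × 5/66 = 5/11.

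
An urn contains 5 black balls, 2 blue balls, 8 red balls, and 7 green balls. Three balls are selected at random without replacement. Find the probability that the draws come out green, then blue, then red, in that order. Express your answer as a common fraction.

Each draw changes the counts, so multiply the conditional probabilities along the sequence:
P = 7/22 × 2/21 × 8/20 = 112/9240 = 2/165.

2/165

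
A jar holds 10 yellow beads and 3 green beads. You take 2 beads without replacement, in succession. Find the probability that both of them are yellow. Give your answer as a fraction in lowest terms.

15/26

P(every draw is yellow) = 10/13 × 9/12 = 90/156 = 15/26.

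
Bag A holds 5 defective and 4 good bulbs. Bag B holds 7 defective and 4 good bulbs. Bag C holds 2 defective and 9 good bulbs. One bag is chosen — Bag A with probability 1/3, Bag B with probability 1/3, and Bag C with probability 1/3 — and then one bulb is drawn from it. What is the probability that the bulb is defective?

136/297

From Bag A: P(defective) = 5/9.
From Bag B: P(defective) = 7/11.
From Bag C: P(defective) = 2/11.
Total probability = (1/3)(5/9) + (1/3)(7/11) + (1/3)(2/11) = 136/297.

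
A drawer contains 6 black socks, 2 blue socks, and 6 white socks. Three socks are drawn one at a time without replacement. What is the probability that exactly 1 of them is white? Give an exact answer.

One ordering (white drawn first) has probability 6/14 × 8/13 × 7/12 = 336/2184 = 2/13.
There are C(3,1) = 3 such orderings, each equally likely, so P = 3 × 2/13 = 6/13.

6/13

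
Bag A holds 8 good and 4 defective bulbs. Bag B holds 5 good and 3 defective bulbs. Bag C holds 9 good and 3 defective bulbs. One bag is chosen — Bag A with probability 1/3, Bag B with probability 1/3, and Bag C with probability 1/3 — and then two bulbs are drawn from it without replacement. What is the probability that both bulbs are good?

From Bag A: P(both good) = (8/12)(7/11) = 14/33.
From Bag B: P(both good) = (5/8)(4/7) = 5/14.
From Bag C: P(both good) = (9/12)(8/11) = 6/11.
Total probability = (1/3)(14/33) + (1/3)(5/14) + (1/3)(6/11) = 613/1386.

613/1386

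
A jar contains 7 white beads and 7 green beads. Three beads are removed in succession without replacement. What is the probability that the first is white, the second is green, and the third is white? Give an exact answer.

7/52

Chain rule:
P = 7/14 × 7/13 × 6/12 = 294/2184 = 7/52.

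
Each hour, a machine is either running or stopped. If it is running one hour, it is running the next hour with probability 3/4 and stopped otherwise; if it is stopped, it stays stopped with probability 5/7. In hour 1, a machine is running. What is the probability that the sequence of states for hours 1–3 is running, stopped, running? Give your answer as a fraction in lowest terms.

1/14

Hour 1 is given. For each transition, use the conditional probability from the current state:
P(stopped | running) = 1/4; P(running | stopped) = 2/7.
P = 1/4 × 2/7 = 2/28 = 1/14.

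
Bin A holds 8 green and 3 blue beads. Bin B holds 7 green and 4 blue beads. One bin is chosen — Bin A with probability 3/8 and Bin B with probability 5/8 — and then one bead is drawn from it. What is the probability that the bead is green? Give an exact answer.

59/88

From Bin A: P(green) = 8/11.
From Bin B: P(green) = 7/11.
Total probability = (3/8)(8/11) + (5/8)(7/11) = 59/88.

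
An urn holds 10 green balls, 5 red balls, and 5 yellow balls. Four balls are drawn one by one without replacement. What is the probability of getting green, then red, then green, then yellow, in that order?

Chain rule:
P = 10/20 × 5/19 × 9/18 × 5/17 = 2250/116280 = 25/1292.

25/1292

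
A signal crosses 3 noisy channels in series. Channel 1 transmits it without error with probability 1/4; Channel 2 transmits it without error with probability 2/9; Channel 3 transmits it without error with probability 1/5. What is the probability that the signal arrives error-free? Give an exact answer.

The events are sequential, so multiply the conditional probabilities:
P = 1/4 × 2/9 × 1/5 = 2/180 = 1/90.

1/90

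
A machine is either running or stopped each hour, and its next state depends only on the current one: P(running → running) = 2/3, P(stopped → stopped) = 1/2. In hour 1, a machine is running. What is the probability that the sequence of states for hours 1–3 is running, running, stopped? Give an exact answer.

2/9

Hour 1 is given. For each transition, use the conditional probability from the current state:
P(running | running) = 2/3; P(stopped | running) = 1/3.
P = 2/3 × 1/3 = 2/9.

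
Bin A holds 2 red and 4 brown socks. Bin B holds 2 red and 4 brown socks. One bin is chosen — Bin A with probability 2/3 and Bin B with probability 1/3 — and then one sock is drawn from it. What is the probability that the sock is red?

1/3

From Bin A: P(red) = 2/6.
From Bin B: P(red) = 2/6.
Total probability = (2/3)(2/6) + (1/3)(2/6) = 1/3.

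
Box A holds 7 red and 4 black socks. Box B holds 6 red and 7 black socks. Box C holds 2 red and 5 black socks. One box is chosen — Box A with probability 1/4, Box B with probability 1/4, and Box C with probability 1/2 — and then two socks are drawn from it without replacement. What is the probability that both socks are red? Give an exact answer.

20101/120120

From Box A: P(both red) = (7/11)(6/10) = 21/55.
From Box B: P(both red) = (6/13)(5/12) = 5/26.
From Box C: P(both red) = (2/7)(1/6) = 1/21.
Total probability = (1/4)(21/55) + (1/4)(5/26) + (1/2)(1/21) = 20101/120120.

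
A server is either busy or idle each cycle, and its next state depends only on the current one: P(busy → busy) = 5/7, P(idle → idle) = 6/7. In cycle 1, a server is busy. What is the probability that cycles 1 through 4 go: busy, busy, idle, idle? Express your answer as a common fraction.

60/343

Cycle 1 is given. For each transition, use the conditional probability from the current state:
P(busy | busy) = 5/7; P(idle | busy) = 2/7; P(idle | idle) = 6/7.
P = 5/7 × 2/7 × 6/7 = 60/343.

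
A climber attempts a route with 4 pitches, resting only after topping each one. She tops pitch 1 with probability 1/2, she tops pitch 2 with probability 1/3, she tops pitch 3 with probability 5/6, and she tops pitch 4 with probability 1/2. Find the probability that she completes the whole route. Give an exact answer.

Each stage is reached only if all earlier stages succeed, so
P = 1/2 × 1/3 × 5/6 × 1/2 = 5/72.

5/72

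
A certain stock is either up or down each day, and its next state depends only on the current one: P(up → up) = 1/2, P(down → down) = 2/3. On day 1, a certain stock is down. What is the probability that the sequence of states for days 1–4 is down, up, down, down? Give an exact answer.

Day 1 is given. For each transition, use the conditional probability from the current state:
P(up | down) = 1/3; P(down | up) = 1/2; P(down | down) = 2/3.
P = 1/3 × 1/2 × 2/3 = 2/18 = 1/9.

1/9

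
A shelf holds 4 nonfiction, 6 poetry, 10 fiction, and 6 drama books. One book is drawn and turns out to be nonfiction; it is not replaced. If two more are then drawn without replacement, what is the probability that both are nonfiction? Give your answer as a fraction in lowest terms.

1/100

With the first book removed, 3 nonfiction remain out of 25.
P = 3/25 × 2/24 = 6/600 = 1/100.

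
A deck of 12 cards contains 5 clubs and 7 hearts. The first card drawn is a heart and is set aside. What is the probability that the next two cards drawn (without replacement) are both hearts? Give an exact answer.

After the first draw, 6 of the remaining 11 cards are hearts.
P = 6/11 × 5/10 = 30/110 = 3/11.

3/11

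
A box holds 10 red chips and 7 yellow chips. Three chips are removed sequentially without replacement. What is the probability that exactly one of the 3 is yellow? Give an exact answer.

One ordering (yellow drawn first) has probability 7/17 × 10/16 × 9/15 = 630/4080 = 21/136.
There are C(3,1) = 3 such orderings, each equally likely, so P = 3 × 21/136 = 63/136.

63/136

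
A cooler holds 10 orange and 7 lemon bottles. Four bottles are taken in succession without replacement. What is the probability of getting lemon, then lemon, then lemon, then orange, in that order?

5/136

Each draw changes the counts, so multiply the conditional probabilities along the sequence:
P = 7/17 × 6/16 × 5/15 × 10/14 = 2100/57120 = 5/136.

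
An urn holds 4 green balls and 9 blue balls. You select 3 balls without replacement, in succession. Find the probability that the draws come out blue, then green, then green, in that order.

Multiply the probability of each draw given the previous ones:
P = 9/13 × 4/12 × 3/11 = 108/1716 = 9/143.

9/143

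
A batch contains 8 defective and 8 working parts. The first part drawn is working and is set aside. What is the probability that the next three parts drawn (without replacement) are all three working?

With the first part removed, 7 working remain out of 15.
P = 7/15 × 6/14 × 5/13 = 210/2730 = 1/13.

1/13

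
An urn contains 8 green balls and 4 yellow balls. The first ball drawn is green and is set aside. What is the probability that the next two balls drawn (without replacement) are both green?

With the first ball removed, 7 green remain out of 11.
P = 7/11 × 6/10 = 42/110 = 21/55.

21/55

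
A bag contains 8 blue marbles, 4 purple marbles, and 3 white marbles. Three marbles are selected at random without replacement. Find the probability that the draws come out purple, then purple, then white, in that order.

6/455

Chain rule:
P = 4/15 × 3/14 × 3/13 = 36/2730 = 6/455.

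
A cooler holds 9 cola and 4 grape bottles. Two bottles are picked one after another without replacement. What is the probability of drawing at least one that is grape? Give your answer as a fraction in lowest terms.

P(no grape) = 9/13 × 8/12 = 72/156 = 6/13.
P(at least one) = 1 − 6/13 = 7/13.

7/13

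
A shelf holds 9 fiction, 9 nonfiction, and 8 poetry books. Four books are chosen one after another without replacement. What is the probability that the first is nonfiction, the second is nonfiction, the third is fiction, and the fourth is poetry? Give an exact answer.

Chain rule:
P = 9/26 × 8/25 × 9/24 × 8/23 = 5184/358800 = 108/7475.

108/7475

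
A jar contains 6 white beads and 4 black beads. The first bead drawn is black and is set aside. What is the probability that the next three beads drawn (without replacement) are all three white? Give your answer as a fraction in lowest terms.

With the first bead removed, 6 white remain out of 9.
P = 6/9 × 5/8 × 4/7 = 120/504 = 5/21.

5/21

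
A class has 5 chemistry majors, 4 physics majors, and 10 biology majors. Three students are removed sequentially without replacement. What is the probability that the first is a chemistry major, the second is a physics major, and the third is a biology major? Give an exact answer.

100/2907

Chain rule:
P = 5/19 × 4/18 × 10/17 = 200/5814 = 100/2907.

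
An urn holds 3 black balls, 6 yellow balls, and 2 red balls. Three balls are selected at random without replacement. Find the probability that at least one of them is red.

27/55

P(no red) = 9/11 × 8/10 × 7/9 = 504/990 = 28/55.
P(at least one) = 1 − 28/55 = 27/55.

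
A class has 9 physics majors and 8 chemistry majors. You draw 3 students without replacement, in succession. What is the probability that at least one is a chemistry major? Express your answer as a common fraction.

P(no chemistry majors) = 9/17 × 8/16 × 7/15 = 504/4080 = 21/170.
P(at least one) = 1 − 21/170 = 149/170.

149/170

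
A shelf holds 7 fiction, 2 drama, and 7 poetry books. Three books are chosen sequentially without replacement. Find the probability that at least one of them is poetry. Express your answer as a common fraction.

P(no poetry) = 9/16 × 8/15 × 7/14 = 504/3360 = 3/20.
P(at least one) = 1 − 3/20 = 17/20.

17/20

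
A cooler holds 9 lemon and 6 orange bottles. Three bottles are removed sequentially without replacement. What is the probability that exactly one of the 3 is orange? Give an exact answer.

216/455

One ordering (orange drawn first) has probability 6/15 × 9/14 × 8/13 = 432/2730 = 72/455.
There are C(3,1) = 3 such orderings, each equally likely, so P = 3 × 72/455 = 216/455.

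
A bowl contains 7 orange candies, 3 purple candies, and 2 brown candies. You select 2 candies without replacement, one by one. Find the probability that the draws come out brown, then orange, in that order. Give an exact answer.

7/66

Multiply the probability of each draw given the previous ones:
P = 2/12 × 7/11 = 14/132 = 7/66.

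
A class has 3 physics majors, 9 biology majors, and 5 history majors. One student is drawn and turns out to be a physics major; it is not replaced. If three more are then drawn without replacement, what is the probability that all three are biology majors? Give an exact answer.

After the first draw, 9 of the remaining 16 students are biology majors.
P = 9/16 × 8/15 × 7/14 = 504/3360 = 3/20.

3/20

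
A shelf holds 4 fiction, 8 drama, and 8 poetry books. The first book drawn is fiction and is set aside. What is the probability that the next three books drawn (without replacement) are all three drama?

After the first draw, 8 of the remaining 19 books are drama.
P = 8/19 × 7/18 × 6/17 = 336/5814 = 56/969.

56/969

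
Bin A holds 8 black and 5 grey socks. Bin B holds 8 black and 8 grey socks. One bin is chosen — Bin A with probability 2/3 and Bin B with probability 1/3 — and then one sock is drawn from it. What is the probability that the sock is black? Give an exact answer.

From Bin A: P(black) = 8/13.
From Bin B: P(black) = 8/16.
Total probability = (2/3)(8/13) + (1/3)(8/16) = 15/26.

15/26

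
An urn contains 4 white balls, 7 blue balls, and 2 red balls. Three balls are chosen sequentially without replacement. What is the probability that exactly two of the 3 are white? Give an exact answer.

One ordering (white drawn first) has probability 4/13 × 3/12 × 9/11 = 108/1716 = 9/143.
There are C(3,2) = 3 such orderings, each equally likely, so P = 3 × 9/143 = 27/143.

27/143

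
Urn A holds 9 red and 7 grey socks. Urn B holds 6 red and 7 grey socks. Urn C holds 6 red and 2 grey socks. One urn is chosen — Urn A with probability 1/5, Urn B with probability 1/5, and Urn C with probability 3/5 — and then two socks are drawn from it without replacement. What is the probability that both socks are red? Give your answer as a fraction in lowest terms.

3821/9100

From Urn A: P(both red) = (9/16)(8/15) = 3/10.
From Urn B: P(both red) = (6/13)(5/12) = 5/26.
From Urn C: P(both red) = (6/8)(5/7) = 15/28.
Total probability = (1/5)(3/10) + (1/5)(5/26) + (3/5)(15/28) = 3821/9100.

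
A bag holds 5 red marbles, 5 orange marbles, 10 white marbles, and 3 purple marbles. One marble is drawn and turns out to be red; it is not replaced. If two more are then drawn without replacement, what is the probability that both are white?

After the first draw, 10 of the remaining 22 marbles are white.
P = 10/22 × 9/21 = 90/462 = 15/77.

15/77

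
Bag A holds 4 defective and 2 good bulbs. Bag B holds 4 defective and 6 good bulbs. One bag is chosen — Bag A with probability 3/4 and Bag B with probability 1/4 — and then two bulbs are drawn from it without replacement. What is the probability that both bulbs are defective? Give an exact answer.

1/3

From Bag A: P(both defective) = (4/6)(3/5) = 2/5.
From Bag B: P(both defective) = (4/10)(3/9) = 2/15.
Total probability = (3/4)(2/5) + (1/4)(2/15) = 1/3.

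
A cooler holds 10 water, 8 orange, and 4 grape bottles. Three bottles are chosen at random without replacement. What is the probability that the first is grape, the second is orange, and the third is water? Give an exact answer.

Chain rule:
P = 4/22 × 8/21 × 10/20 = 320/9240 = 8/231.

8/231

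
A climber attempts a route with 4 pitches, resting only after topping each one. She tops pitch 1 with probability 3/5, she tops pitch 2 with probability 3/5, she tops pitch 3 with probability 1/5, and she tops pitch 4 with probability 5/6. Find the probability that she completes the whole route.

3/50

Each stage is reached only if all earlier stages succeed, so
P = 3/5 × 3/5 × 1/5 × 5/6 = 45/750 = 3/50.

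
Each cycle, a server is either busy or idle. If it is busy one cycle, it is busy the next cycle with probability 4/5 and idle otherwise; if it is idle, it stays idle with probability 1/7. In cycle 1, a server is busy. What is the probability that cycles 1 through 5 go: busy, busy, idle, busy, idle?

24/875

Cycle 1 is given. For each transition, use the conditional probability from the current state:
P(busy | busy) = 4/5; P(idle | busy) = 1/5; P(busy | idle) = 6/7; P(idle | busy) = 1/5.
P = 4/5 × 1/5 × 6/7 × 1/5 = 24/875.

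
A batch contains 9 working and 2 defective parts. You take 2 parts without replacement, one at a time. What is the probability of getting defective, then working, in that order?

9/55

Chain rule:
P = 2/11 × 9/10 = 18/110 = 9/55.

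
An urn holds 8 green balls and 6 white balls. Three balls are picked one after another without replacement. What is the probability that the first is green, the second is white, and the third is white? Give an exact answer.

10/91

Multiply the probability of each draw given the previous ones:
P = 8/14 × 6/13 × 5/12 = 240/2184 = 10/91.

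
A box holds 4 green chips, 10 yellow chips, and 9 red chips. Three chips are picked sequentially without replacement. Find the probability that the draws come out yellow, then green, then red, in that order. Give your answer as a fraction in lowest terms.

60/1771

Multiply the probability of each draw given the previous ones:
P = 10/23 × 4/22 × 9/21 = 360/10626 = 60/1771.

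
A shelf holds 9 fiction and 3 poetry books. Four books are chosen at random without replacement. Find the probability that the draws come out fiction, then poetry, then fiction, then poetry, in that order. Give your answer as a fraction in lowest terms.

Multiply the probability of each draw given the previous ones:
P = 9/12 × 3/11 × 8/10 × 2/9 = 432/11880 = 2/55.

2/55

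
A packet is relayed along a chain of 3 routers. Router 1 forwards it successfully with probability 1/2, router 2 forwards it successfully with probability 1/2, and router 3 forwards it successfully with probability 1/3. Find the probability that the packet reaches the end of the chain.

Multiplying along the chain,
P = 1/2 × 1/2 × 1/3 = 1/12.

1/12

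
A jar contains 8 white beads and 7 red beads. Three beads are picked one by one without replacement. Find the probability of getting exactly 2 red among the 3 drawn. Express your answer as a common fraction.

One ordering (red drawn first) has probability 7/15 × 6/14 × 8/13 = 336/2730 = 8/65.
There are C(3,2) = 3 such orderings, each equally likely, so P = 3 × 8/65 = 24/65.

24/65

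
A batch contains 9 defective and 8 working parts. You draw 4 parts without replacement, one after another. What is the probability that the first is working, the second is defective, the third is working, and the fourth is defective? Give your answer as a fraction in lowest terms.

6/85

Chain rule:
P = 8/17 × 9/16 × 7/15 × 8/14 = 4032/57120 = 6/85.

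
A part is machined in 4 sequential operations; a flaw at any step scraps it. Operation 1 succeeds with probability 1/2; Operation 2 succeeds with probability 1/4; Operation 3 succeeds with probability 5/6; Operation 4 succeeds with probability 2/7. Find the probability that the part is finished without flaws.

Each stage is reached only if all earlier stages succeed, so
P = 1/2 × 1/4 × 5/6 × 2/7 = 10/336 = 5/168.

5/168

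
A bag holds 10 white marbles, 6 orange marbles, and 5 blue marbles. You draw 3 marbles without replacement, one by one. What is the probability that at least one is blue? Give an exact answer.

P(no blue) = 16/21 × 15/20 × 14/19 = 3360/7980 = 8/19.
P(at least one) = 1 − 8/19 = 11/19.

11/19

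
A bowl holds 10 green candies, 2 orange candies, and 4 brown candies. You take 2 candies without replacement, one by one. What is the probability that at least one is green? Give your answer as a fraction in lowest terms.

P(no green) = 6/16 × 5/15 = 30/240 = 1/8.
P(at least one) = 1 − 1/8 = 7/8.

7/8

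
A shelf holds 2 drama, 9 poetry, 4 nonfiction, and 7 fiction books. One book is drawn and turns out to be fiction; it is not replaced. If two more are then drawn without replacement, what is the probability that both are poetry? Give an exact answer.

6/35

With the first book removed, 9 poetry remain out of 21.
P = 9/21 × 8/20 = 72/420 = 6/35.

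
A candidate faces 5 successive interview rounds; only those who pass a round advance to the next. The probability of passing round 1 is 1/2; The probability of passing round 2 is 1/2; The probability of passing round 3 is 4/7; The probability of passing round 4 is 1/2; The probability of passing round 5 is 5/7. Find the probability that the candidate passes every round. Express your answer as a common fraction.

5/98

Each stage is reached only if all earlier stages succeed, so
P = 1/2 × 1/2 × 4/7 × 1/2 × 5/7 = 20/392 = 5/98.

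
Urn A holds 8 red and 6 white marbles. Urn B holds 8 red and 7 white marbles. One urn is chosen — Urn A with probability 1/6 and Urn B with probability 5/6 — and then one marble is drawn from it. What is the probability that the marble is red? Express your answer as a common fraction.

34/63

From Urn A: P(red) = 8/14.
From Urn B: P(red) = 8/15.
Total probability = (1/6)(8/14) + (5/6)(8/15) = 34/63.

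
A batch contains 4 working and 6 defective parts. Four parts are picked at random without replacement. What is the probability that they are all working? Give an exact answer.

1/210

P(all working) = 4/10 × 3/9 × 2/8 × 1/7 = 24/5040 = 1/210.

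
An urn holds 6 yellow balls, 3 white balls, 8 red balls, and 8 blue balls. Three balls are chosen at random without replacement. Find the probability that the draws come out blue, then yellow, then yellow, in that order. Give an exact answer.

Multiply the probability of each draw given the previous ones:
P = 8/25 × 6/24 × 5/23 = 240/13800 = 2/115.

2/115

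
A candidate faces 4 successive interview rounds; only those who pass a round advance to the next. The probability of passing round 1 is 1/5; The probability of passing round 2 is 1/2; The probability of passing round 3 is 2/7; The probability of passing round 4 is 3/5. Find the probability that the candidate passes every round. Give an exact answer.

Each stage is reached only if all earlier stages succeed, so
P = 1/5 × 1/2 × 2/7 × 3/5 = 6/350 = 3/175.

3/175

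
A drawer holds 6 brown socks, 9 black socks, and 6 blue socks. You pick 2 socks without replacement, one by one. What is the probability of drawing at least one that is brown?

1/2

P(no brown) = 15/21 × 14/20 = 210/420 = 1/2.
P(at least one) = 1 − 1/2 = 1/2.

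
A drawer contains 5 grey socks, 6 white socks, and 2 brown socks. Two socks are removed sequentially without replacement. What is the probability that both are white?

5/26

P(every draw is white) = 6/13 × 5/12 = 30/156 = 5/26.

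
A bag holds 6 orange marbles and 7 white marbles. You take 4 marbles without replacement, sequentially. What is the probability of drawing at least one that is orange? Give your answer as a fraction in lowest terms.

136/143

P(no orange) = 7/13 × 6/12 × 5/11 × 4/10 = 840/17160 = 7/143.
P(at least one) = 1 − 7/143 = 136/143.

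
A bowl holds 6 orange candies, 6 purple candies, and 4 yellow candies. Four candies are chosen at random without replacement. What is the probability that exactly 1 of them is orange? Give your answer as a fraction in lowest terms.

One ordering (orange drawn first) has probability 6/16 × 10/15 × 9/14 × 8/13 = 4320/43680 = 9/91.
There are C(4,1) = 4 such orderings, each equally likely, so P = 4 × 9/91 = 36/91.

36/91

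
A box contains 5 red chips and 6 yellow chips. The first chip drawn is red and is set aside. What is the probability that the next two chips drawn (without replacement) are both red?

2/15

With the first chip removed, 4 red remain out of 10.
P = 4/10 × 3/9 = 12/90 = 2/15.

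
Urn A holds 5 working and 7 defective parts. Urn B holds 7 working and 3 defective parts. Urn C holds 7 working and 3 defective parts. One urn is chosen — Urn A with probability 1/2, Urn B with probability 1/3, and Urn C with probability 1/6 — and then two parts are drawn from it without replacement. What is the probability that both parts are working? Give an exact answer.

From Urn A: P(both working) = (5/12)(4/11) = 5/33.
From Urn B: P(both working) = (7/10)(6/9) = 7/15.
From Urn C: P(both working) = (7/10)(6/9) = 7/15.
Total probability = (1/2)(5/33) + (1/3)(7/15) + (1/6)(7/15) = 17/55.

17/55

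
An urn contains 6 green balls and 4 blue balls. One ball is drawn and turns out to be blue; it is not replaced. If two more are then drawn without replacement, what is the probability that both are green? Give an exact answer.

With the first ball removed, 6 green remain out of 9.
P = 6/9 × 5/8 = 30/72 = 5/12.

5/12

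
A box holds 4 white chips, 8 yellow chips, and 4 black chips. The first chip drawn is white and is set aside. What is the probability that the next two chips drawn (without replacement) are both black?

After the first draw, 4 of the remaining 15 chips are black.
P = 4/15 × 3/14 = 12/210 = 2/35.

2/35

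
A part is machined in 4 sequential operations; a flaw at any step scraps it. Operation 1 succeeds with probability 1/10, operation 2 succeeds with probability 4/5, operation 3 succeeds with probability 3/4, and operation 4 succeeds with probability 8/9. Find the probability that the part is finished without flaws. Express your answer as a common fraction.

4/75

The events are sequential, so multiply the conditional probabilities:
P = 1/10 × 4/5 × 3/4 × 8/9 = 96/1800 = 4/75.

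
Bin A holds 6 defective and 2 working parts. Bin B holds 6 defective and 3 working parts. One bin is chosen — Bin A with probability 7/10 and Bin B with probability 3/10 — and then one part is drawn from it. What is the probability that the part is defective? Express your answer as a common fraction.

29/40

From Bin A: P(defective) = 6/8.
From Bin B: P(defective) = 6/9.
Total probability = (7/10)(6/8) + (3/10)(6/9) = 29/40.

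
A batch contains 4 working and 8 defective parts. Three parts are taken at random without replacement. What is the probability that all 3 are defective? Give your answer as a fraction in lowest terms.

14/55

P = 8/12 × 7/11 × 6/10 = 336/1320 = 14/55.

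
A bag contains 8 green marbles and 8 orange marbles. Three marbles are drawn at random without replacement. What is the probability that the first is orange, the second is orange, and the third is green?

Each draw changes the counts, so multiply the conditional probabilities along the sequence:
P = 8/16 × 7/15 × 8/14 = 448/3360 = 2/15.

2/15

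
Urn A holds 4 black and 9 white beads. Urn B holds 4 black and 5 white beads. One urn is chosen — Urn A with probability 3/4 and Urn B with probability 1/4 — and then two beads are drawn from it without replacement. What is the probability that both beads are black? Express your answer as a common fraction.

From Urn A: P(both black) = (4/13)(3/12) = 1/13.
From Urn B: P(both black) = (4/9)(3/8) = 1/6.
Total probability = (3/4)(1/13) + (1/4)(1/6) = 31/312.

31/312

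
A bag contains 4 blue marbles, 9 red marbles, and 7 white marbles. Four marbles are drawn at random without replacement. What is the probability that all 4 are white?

7/969

P = 7/20 × 6/19 × 5/18 × 4/17 = 840/116280 = 7/969.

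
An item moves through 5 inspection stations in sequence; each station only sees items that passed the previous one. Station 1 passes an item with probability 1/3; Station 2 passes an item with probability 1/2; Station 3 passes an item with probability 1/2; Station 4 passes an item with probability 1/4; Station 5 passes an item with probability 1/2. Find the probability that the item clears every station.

Multiplying along the chain,
P = 1/3 × 1/2 × 1/2 × 1/4 × 1/2 = 1/96.

1/96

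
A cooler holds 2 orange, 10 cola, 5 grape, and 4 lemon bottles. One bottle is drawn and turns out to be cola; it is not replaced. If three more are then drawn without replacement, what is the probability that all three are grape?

With the first bottle removed, 5 grape remain out of 20.
P = 5/20 × 4/19 × 3/18 = 60/6840 = 1/114.

1/114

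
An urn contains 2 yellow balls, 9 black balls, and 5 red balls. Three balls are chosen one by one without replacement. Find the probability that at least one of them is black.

15/16

P(no black) = 7/16 × 6/15 × 5/14 = 210/3360 = 1/16.
P(at least one) = 1 − 1/16 = 15/16.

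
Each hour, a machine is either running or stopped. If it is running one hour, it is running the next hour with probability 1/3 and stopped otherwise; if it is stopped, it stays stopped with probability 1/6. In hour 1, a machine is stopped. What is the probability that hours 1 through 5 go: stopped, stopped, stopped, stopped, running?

Hour 1 is given. For each transition, use the conditional probability from the current state:
P(stopped | stopped) = 1/6; P(stopped | stopped) = 1/6; P(stopped | stopped) = 1/6; P(running | stopped) = 5/6.
P = 1/6 × 1/6 × 1/6 × 5/6 = 5/1296.

5/1296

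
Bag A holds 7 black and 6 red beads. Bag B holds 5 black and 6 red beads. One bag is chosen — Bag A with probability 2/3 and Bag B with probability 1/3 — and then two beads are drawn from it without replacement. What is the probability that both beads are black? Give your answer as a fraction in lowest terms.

From Bag A: P(both black) = (7/13)(6/12) = 7/26.
From Bag B: P(both black) = (5/11)(4/10) = 2/11.
Total probability = (2/3)(7/26) + (1/3)(2/11) = 103/429.

103/429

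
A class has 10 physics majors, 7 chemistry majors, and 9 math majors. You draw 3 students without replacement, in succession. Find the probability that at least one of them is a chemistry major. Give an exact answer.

1631/2600

P(no chemistry majors) = 19/26 × 18/25 × 17/24 = 5814/15600 = 969/2600.
P(at least one) = 1 − 969/2600 = 1631/2600.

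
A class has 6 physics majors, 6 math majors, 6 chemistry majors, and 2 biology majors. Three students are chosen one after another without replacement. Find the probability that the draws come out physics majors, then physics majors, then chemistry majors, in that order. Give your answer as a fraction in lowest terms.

1/38

Multiply the probability of each draw given the previous ones:
P = 6/20 × 5/19 × 6/18 = 180/6840 = 1/38.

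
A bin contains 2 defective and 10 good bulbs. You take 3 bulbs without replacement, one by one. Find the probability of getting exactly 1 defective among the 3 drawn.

9/22

One ordering (defective drawn first) has probability 2/12 × 10/11 × 9/10 = 180/1320 = 3/22.
There are C(3,1) = 3 such orderings, each equally likely, so P = 3 × 3/22 = 9/22.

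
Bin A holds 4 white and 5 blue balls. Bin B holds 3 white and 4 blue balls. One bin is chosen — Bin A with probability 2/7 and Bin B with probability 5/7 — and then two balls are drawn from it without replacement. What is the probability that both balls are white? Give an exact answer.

22/147

From Bin A: P(both white) = (4/9)(3/8) = 1/6.
From Bin B: P(both white) = (3/7)(2/6) = 1/7.
Total probability = (2/7)(1/6) + (5/7)(1/7) = 22/147.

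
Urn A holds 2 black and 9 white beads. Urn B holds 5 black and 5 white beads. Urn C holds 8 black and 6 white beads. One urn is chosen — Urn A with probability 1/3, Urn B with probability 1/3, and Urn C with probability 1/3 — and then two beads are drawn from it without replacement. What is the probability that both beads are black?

From Urn A: P(both black) = (2/11)(1/10) = 1/55.
From Urn B: P(both black) = (5/10)(4/9) = 2/9.
From Urn C: P(both black) = (8/14)(7/13) = 4/13.
Total probability = (1/3)(1/55) + (1/3)(2/9) + (1/3)(4/13) = 3527/19305.

3527/19305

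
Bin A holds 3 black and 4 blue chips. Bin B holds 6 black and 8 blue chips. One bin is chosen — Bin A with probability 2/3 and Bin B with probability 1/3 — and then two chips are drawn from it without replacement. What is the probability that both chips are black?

41/273

From Bin A: P(both black) = (3/7)(2/6) = 1/7.
From Bin B: P(both black) = (6/14)(5/13) = 15/91.
Total probability = (2/3)(1/7) + (1/3)(15/91) = 41/273.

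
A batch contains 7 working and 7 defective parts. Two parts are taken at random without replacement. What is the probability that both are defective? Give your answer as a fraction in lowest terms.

3/13

P(every draw is defective) = 7/14 × 6/13 = 42/182 = 3/13.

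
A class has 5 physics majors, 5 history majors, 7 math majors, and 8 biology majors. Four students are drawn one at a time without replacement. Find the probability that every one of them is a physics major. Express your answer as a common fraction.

1/2530

P(all physics majors) = 5/25 × 4/24 × 3/23 × 2/22 = 120/303600 = 1/2530.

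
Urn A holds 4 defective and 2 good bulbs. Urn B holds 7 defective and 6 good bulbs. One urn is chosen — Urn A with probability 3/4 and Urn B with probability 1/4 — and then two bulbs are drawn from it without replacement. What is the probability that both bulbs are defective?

From Urn A: P(both defective) = (4/6)(3/5) = 2/5.
From Urn B: P(both defective) = (7/13)(6/12) = 7/26.
Total probability = (3/4)(2/5) + (1/4)(7/26) = 191/520.

191/520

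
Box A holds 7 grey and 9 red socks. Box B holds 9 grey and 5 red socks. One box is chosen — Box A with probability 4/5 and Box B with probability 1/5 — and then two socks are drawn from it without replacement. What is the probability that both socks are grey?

997/4550

From Box A: P(both grey) = (7/16)(6/15) = 7/40.
From Box B: P(both grey) = (9/14)(8/13) = 36/91.
Total probability = (4/5)(7/40) + (1/5)(36/91) = 997/4550.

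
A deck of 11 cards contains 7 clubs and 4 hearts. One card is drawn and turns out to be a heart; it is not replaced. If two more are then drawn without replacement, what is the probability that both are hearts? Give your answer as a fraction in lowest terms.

With the first card removed, 3 hearts remain out of 10.
P = 3/10 × 2/9 = 6/90 = 1/15.

1/15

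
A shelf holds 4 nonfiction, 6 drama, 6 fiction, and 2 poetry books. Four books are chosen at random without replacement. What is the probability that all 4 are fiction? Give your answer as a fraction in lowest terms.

P = 6/18 × 5/17 × 4/16 × 3/15 = 360/73440 = 1/204.

1/204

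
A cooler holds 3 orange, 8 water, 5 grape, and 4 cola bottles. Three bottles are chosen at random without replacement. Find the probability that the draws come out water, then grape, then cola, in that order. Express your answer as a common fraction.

4/171

Multiply the probability of each draw given the previous ones:
P = 8/20 × 5/19 × 4/18 = 160/6840 = 4/171.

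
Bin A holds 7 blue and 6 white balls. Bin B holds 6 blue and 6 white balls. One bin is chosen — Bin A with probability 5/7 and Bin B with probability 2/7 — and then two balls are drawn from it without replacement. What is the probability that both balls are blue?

515/2002

From Bin A: P(both blue) = (7/13)(6/12) = 7/26.
From Bin B: P(both blue) = (6/12)(5/11) = 5/22.
Total probability = (5/7)(7/26) + (2/7)(5/22) = 515/2002.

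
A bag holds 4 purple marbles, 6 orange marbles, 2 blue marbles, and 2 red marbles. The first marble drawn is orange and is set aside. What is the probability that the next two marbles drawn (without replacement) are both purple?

After the first draw, 4 of the remaining 13 marbles are purple.
P = 4/13 × 3/12 = 12/156 = 1/13.

1/13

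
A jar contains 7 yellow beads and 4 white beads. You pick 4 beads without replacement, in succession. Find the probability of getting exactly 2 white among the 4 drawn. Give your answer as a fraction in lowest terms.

21/55

One ordering (white drawn first) has probability 4/11 × 3/10 × 7/9 × 6/8 = 504/7920 = 7/110.
There are C(4,2) = 6 such orderings, each equally likely, so P = 6 × 7/110 = 21/55.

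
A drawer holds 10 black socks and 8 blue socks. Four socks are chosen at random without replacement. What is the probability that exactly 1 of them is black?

28/153

One ordering (black drawn first) has probability 10/18 × 8/17 × 7/16 × 6/15 = 3360/73440 = 7/153.
There are C(4,1) = 4 such orderings, each equally likely, so P = 4 × 7/153 = 28/153.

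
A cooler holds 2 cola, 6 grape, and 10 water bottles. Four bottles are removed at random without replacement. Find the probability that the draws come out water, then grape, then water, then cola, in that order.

1/68

Multiply the probability of each draw given the previous ones:
P = 10/18 × 6/17 × 9/16 × 2/15 = 1080/73440 = 1/68.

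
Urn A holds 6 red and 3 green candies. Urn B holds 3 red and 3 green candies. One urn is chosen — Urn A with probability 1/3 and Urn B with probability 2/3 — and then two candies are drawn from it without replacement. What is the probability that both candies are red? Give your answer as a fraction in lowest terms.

49/180

From Urn A: P(both red) = (6/9)(5/8) = 5/12.
From Urn B: P(both red) = (3/6)(2/5) = 1/5.
Total probability = (1/3)(5/12) + (2/3)(1/5) = 49/180.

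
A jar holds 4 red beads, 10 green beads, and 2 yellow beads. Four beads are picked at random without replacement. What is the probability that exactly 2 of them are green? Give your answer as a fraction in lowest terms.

135/364

One ordering (green drawn first) has probability 10/16 × 9/15 × 6/14 × 5/13 = 2700/43680 = 45/728.
There are C(4,2) = 6 such orderings, each equally likely, so P = 6 × 45/728 = 135/364.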